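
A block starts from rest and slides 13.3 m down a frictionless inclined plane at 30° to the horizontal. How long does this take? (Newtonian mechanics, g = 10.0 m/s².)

a = g sin(θ) = 10.0 × sin(30°) = 5.0 m/s²
t = √(2d/a) = √(2 × 13.3 / 5.0) = 2.31 s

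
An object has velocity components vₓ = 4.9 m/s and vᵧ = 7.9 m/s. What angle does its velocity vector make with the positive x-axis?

θ = arctan(vᵧ/vₓ) = arctan(7.9/4.9) = 58.19°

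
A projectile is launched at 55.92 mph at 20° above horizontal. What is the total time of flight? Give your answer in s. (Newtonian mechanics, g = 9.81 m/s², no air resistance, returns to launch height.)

v₀ = 55.92 mph × 0.44704 = 24.9985 m/s
T = 2 × v₀ × sin(θ) / g = 2 × 24.9985 × sin(20°) / 9.81 = 2 × 24.9985 × 0.34202 / 9.81 = 1.743 s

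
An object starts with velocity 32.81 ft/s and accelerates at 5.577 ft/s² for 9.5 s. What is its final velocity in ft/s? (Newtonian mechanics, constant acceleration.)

v₀ = 32.81 ft/s × 0.3048 = 10.0005 m/s
a = 5.577 ft/s² × 0.3048 = 1.69987 m/s²
v = v₀ + a × t = 10.0005 + 1.69987 × 9.5 = 26.1493 m/s
v = 26.1493 m/s / 0.3048 = 85.79 ft/s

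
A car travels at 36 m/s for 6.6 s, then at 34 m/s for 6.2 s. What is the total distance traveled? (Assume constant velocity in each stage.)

d₁ = v₁t₁ = 36 × 6.6 = 237.6 m
d₂ = v₂t₂ = 34 × 6.2 = 210.8 m
d_total = 237.6 + 210.8 = 448.4 m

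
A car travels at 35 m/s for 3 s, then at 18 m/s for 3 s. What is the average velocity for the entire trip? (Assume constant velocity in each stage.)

d₁ = v₁t₁ = 35 × 3 = 105 m
d₂ = v₂t₂ = 18 × 3 = 54 m
d_total = 159 m, t_total = 6 s
v_avg = d_total/t_total = 159/6 = 26.5 m/s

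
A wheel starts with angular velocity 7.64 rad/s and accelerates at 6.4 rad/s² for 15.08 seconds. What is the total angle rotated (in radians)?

θ = ω₀t + ½αt² = 7.64×15.08 + ½×6.4×15.08² = 842.91 rad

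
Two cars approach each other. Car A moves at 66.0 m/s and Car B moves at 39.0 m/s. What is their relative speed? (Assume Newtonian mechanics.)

v_rel = v_A + v_B = 66.0 + 39.0 = 105.0 m/s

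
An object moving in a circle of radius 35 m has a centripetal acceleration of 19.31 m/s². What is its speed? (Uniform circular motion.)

v = √(a_c × r) = √(19.31 × 35) = 26.0 m/s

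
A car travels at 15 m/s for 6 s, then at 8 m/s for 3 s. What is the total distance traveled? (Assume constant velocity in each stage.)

d₁ = v₁t₁ = 15 × 6 = 90 m
d₂ = v₂t₂ = 8 × 3 = 24 m
d_total = 90 + 24 = 114 m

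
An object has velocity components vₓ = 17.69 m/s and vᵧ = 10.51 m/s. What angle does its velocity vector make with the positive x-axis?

θ = arctan(vᵧ/vₓ) = arctan(10.51/17.69) = 30.72°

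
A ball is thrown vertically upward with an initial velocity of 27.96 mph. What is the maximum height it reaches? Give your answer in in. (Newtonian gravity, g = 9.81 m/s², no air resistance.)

v₀ = 27.96 mph × 0.44704 = 12.4992 m/s
h_max = v₀² / (2g) = 12.4992² / (2 × 9.81) = 156.23 / 19.62 = 7.96279 m
h_max = 7.96279 m / 0.0254 = 313.5 in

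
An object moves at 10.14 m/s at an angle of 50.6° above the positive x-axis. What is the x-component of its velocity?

vₓ = v cos(θ) = 10.14 × cos(50.6°) = 6.44 m/s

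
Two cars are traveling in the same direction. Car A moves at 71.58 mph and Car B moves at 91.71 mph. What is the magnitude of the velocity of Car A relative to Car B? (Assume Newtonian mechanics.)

v_rel = |v_A - v_B| = |71.58 - 91.71| = 20.13 mph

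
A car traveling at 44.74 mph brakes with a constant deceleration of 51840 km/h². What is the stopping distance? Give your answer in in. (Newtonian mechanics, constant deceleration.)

v₀ = 44.74 mph × 0.44704 = 20.0006 m/s
a = 51840 km/h² × 7.716049382716049e-05 = 4.0 m/s²
d = v₀² / (2a) = 20.0006² / (2 × 4.0) = 400.024 / 8.0 = 50.003 m
d = 50.003 m / 0.0254 = 1969 in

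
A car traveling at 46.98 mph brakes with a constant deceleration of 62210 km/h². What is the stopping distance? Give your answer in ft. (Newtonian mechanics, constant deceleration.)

v₀ = 46.98 mph × 0.44704 = 21.0019 m/s
a = 62210 km/h² × 7.716049382716049e-05 = 4.80015 m/s²
d = v₀² / (2a) = 21.0019² / (2 × 4.80015) = 441.08 / 9.6003 = 45.9444 m
d = 45.9444 m / 0.3048 = 150.7 ft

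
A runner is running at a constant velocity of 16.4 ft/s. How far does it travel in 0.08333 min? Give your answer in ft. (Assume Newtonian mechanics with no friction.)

v = 16.4 ft/s × 0.3048 = 4.99872 m/s
t = 0.08333 min × 60.0 = 4.9998 s
d = v × t = 4.99872 × 4.9998 = 24.9926 m
d = 24.9926 m / 0.3048 = 82.0 ft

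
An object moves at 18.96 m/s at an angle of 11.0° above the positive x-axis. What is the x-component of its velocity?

vₓ = v cos(θ) = 18.96 × cos(11.0°) = 18.61 m/s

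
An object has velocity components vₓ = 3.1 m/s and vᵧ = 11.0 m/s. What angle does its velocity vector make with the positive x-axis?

θ = arctan(vᵧ/vₓ) = arctan(11.0/3.1) = 74.26°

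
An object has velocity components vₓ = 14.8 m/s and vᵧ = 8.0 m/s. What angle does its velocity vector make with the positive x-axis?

θ = arctan(vᵧ/vₓ) = arctan(8.0/14.8) = 28.39°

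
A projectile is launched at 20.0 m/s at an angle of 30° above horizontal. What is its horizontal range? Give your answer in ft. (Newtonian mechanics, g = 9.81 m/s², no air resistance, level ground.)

R = v₀² × sin(2θ) / g = 20.0² × sin(2 × 30°) / 9.81 = 400.0 × 0.866025 / 9.81 = 35.3119 m
R = 35.3119 m / 0.3048 = 115.9 ft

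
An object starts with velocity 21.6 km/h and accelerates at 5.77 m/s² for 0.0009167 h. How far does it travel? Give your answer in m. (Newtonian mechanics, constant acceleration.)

v₀ = 21.6 km/h × 0.2777777777777778 = 6.0 m/s
t = 0.0009167 h × 3600.0 = 3.30012 s
d = v₀ × t + ½ × a × t² = 6.0 × 3.30012 + 0.5 × 5.77 × 3.30012² = 51.22 m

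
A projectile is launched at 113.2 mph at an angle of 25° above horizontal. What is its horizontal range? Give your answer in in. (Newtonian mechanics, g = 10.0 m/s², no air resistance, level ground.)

v₀ = 113.2 mph × 0.44704 = 50.6049 m/s
R = v₀² × sin(2θ) / g = 50.6049² × sin(2 × 25°) / 10.0 = 2560.86 × 0.766044 / 10.0 = 196.173 m
R = 196.173 m / 0.0254 = 7723 in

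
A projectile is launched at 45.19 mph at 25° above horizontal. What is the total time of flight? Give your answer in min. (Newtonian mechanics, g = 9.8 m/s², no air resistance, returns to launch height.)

v₀ = 45.19 mph × 0.44704 = 20.2017 m/s
T = 2 × v₀ × sin(θ) / g = 2 × 20.2017 × sin(25°) / 9.8 = 2 × 20.2017 × 0.422618 / 9.8 = 1.74237 s
T = 1.74237 s / 60.0 = 0.02904 min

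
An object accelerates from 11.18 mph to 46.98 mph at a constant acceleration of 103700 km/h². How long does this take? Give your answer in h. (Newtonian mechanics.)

v₀ = 11.18 mph × 0.44704 = 4.99791 m/s
v = 46.98 mph × 0.44704 = 21.0019 m/s
a = 103700 km/h² × 7.716049382716049e-05 = 8.00154 m/s²
t = (v - v₀) / a = (21.0019 - 4.99791) / 8.00154 = 2.00011 s
t = 2.00011 s / 3600.0 = 0.0005556 h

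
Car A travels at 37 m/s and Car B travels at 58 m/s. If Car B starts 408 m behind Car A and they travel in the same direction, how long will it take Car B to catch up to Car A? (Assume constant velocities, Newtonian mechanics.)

Relative speed: v_rel = 58 - 37 = 21 m/s
Time to catch: t = d₀/v_rel = 408/21 = 19.43 s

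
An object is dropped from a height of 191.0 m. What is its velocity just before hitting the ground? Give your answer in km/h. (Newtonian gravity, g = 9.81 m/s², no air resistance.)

v = √(2gh) = √(2 × 9.81 × 191.0) = 61.2162 m/s
v = 61.2162 m/s / 0.2777777777777778 = 220.4 km/h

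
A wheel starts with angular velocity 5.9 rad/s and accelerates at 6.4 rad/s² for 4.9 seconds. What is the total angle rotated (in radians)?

θ = ω₀t + ½αt² = 5.9×4.9 + ½×6.4×4.9² = 105.74 rad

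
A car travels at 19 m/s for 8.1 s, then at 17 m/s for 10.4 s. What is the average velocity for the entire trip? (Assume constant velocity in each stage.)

d₁ = v₁t₁ = 19 × 8.1 = 153.9 m
d₂ = v₂t₂ = 17 × 10.4 = 176.8 m
d_total = 330.7 m, t_total = 18.5 s
v_avg = d_total/t_total = 330.7/18.5 = 17.88 m/s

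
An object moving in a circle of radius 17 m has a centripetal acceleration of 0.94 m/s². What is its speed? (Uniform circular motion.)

v = √(a_c × r) = √(0.94 × 17) = 4.0 m/s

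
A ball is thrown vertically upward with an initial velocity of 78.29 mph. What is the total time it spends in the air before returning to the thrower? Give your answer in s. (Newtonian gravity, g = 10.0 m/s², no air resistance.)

v₀ = 78.29 mph × 0.44704 = 34.9988 m/s
t_total = 2 × v₀ / g = 2 × 34.9988 / 10.0 = 7.0 s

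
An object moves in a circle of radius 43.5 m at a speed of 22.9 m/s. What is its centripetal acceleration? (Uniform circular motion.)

a_c = v²/r = 22.9²/43.5 = 524.41/43.5 = 12.06 m/s²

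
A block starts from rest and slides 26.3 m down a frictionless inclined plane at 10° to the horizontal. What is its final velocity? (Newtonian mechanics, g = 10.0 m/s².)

a = g sin(θ) = 10.0 × sin(10°) = 1.7365 m/s²
v = √(2ad) = √(2 × 1.7365 × 26.3) = 9.56 m/s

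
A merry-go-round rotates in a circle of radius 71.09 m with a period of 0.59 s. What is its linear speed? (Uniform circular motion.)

v = 2πr/T = 2π×71.09/0.59 = 757.07 m/s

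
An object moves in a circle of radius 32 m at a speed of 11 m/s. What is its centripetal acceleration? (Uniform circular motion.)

a_c = v²/r = 11²/32 = 121/32 = 3.78 m/s²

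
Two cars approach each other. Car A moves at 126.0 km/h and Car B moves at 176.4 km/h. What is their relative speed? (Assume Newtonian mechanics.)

v_rel = v_A + v_B = 126.0 + 176.4 = 302.4 km/h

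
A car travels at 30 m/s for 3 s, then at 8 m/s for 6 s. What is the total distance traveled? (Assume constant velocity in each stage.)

d₁ = v₁t₁ = 30 × 3 = 90 m
d₂ = v₂t₂ = 8 × 6 = 48 m
d_total = 90 + 48 = 138 m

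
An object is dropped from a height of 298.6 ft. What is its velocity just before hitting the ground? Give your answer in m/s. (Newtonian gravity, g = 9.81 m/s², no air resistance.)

h = 298.6 ft × 0.3048 = 91.0133 m
v = √(2gh) = √(2 × 9.81 × 91.0133) = 42.26 m/s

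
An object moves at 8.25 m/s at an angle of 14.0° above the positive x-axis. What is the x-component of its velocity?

vₓ = v cos(θ) = 8.25 × cos(14.0°) = 8.0 m/s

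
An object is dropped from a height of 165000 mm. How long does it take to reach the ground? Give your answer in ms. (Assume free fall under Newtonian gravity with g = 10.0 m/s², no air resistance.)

h = 165000 mm × 0.001 = 165.0 m
t = √(2h/g) = √(2 × 165.0 / 10.0) = 5.74456 s
t = 5.74456 s / 0.001 = 5745 ms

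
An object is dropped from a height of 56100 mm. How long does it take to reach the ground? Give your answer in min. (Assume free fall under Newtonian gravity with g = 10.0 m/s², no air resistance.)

h = 56100 mm × 0.001 = 56.1 m
t = √(2h/g) = √(2 × 56.1 / 10.0) = 3.34963 s
t = 3.34963 s / 60.0 = 0.05583 min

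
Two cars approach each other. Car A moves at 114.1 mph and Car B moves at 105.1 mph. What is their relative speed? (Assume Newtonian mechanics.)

v_rel = v_A + v_B = 114.1 + 105.1 = 219.2 mph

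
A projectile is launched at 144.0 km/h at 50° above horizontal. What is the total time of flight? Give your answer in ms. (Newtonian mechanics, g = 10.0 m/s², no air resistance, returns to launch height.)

v₀ = 144.0 km/h × 0.2777777777777778 = 40.0 m/s
T = 2 × v₀ × sin(θ) / g = 2 × 40.0 × sin(50°) / 10.0 = 2 × 40.0 × 0.766044 / 10.0 = 6.12835 s
T = 6.12835 s / 0.001 = 6128 ms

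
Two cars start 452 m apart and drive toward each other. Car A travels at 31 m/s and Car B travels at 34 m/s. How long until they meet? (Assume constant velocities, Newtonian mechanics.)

Combined speed: v_combined = 31 + 34 = 65 m/s
Time to meet: t = d/v_combined = 452/65 = 6.95 s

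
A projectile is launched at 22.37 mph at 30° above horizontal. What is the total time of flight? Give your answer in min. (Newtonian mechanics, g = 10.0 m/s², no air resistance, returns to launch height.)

v₀ = 22.37 mph × 0.44704 = 10.0003 m/s
T = 2 × v₀ × sin(θ) / g = 2 × 10.0003 × sin(30°) / 10.0 = 2 × 10.0003 × 0.5 / 10.0 = 1.00003 s
T = 1.00003 s / 60.0 = 0.01667 min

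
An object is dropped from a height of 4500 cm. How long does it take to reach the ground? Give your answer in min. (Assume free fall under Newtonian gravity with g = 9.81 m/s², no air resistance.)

h = 4500 cm × 0.01 = 45.0 m
t = √(2h/g) = √(2 × 45.0 / 9.81) = 3.02891 s
t = 3.02891 s / 60.0 = 0.05048 min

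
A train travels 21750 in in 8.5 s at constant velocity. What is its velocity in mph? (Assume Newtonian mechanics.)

d = 21750 in × 0.0254 = 552.45 m
v = d / t = 552.45 / 8.5 = 64.9941 m/s
v = 64.9941 m/s / 0.44704 = 145.4 mph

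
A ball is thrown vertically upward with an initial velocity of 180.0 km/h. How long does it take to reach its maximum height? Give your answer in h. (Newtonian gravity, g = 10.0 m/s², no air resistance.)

v₀ = 180.0 km/h × 0.2777777777777778 = 50.0 m/s
t_up = v₀ / g = 50.0 / 10.0 = 5.0 s
t_up = 5.0 s / 3600.0 = 0.001389 h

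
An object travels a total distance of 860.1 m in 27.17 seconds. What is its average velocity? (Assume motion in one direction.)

v_avg = Δd / Δt = 860.1 / 27.17 = 31.66 m/s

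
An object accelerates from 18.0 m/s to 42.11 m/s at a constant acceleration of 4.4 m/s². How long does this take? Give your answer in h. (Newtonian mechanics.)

t = (v - v₀) / a = (42.11 - 18.0) / 4.4 = 5.47955 s
t = 5.47955 s / 3600.0 = 0.001522 h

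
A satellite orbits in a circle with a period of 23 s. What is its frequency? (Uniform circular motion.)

f = 1/T = 1/23 = 0.0435 Hz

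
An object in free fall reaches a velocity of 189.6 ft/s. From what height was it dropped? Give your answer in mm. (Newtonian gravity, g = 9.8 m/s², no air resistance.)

v = 189.6 ft/s × 0.3048 = 57.7901 m/s
h = v² / (2g) = 57.7901² / (2 × 9.8) = 170.393 m
h = 170.393 m / 0.001 = 170400 mm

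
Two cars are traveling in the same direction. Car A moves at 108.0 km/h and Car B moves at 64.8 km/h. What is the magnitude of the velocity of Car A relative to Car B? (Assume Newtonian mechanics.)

v_rel = |v_A - v_B| = |108.0 - 64.8| = 43.2 km/h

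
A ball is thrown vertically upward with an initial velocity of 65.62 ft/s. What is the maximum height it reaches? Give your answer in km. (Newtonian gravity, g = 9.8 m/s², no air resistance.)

v₀ = 65.62 ft/s × 0.3048 = 20.001 m/s
h_max = v₀² / (2g) = 20.001² / (2 × 9.8) = 400.04 / 19.6 = 20.4102 m
h_max = 20.4102 m / 1000.0 = 0.02041 km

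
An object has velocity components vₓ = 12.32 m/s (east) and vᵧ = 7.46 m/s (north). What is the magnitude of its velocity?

|v| = √(vₓ² + vᵧ²) = √(12.32² + 7.46²) = √(207.434) = 14.4 m/s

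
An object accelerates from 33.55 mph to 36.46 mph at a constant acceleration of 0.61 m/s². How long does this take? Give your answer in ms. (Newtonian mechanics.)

v₀ = 33.55 mph × 0.44704 = 14.9982 m/s
v = 36.46 mph × 0.44704 = 16.2991 m/s
t = (v - v₀) / a = (16.2991 - 14.9982) / 0.61 = 2.13262 s
t = 2.13262 s / 0.001 = 2133 ms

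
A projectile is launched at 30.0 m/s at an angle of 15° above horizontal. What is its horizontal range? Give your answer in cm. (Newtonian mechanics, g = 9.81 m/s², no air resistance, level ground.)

R = v₀² × sin(2θ) / g = 30.0² × sin(2 × 15°) / 9.81 = 900.0 × 0.5 / 9.81 = 45.8716 m
R = 45.8716 m / 0.01 = 4587 cm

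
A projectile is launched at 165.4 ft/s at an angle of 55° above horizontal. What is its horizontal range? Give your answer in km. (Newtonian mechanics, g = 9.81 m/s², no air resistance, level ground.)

v₀ = 165.4 ft/s × 0.3048 = 50.4139 m/s
R = v₀² × sin(2θ) / g = 50.4139² × sin(2 × 55°) / 9.81 = 2541.56 × 0.939693 / 9.81 = 243.454 m
R = 243.454 m / 1000.0 = 0.2435 km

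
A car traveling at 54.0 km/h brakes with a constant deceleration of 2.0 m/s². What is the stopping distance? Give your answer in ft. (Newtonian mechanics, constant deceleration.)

v₀ = 54.0 km/h × 0.2777777777777778 = 15.0 m/s
d = v₀² / (2a) = 15.0² / (2 × 2.0) = 225.0 / 4.0 = 56.25 m
d = 56.25 m / 0.3048 = 184.5 ft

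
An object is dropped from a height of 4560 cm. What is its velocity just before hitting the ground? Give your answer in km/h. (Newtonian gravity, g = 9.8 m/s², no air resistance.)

h = 4560 cm × 0.01 = 45.6 m
v = √(2gh) = √(2 × 9.8 × 45.6) = 29.8958 m/s
v = 29.8958 m/s / 0.2777777777777778 = 107.6 km/h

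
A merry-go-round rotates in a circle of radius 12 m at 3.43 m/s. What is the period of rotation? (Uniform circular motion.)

T = 2πr/v = 2π×12/3.43 = 21.98 s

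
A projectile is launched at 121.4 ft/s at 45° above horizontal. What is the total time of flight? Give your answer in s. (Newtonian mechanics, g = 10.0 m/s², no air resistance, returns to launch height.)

v₀ = 121.4 ft/s × 0.3048 = 37.0027 m/s
T = 2 × v₀ × sin(θ) / g = 2 × 37.0027 × sin(45°) / 10.0 = 2 × 37.0027 × 0.707107 / 10.0 = 5.233 s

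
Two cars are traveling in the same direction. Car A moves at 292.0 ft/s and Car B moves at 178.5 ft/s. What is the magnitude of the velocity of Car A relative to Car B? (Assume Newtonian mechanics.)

v_rel = |v_A - v_B| = |292.0 - 178.5| = 113.5 ft/s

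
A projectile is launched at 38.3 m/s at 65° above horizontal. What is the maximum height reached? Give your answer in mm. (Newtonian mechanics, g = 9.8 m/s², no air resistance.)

H = v₀² × sin²(θ) / (2g) = 38.3² × sin(65°)² / (2 × 9.8) = 1466.89 × 0.821394 / 19.6 = 61.4742 m
H = 61.4742 m / 0.001 = 61470 mm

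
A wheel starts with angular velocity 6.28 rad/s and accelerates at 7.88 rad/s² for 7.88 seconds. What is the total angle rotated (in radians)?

θ = ω₀t + ½αt² = 6.28×7.88 + ½×7.88×7.88² = 294.14 rad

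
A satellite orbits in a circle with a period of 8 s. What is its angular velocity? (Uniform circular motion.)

ω = 2π/T = 2π/8 = 0.7854 rad/s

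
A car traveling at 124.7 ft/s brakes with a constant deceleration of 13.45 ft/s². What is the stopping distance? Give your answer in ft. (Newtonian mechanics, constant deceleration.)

v₀ = 124.7 ft/s × 0.3048 = 38.0086 m/s
a = 13.45 ft/s² × 0.3048 = 4.09956 m/s²
d = v₀² / (2a) = 38.0086² / (2 × 4.09956) = 1444.65 / 8.19912 = 176.196 m
d = 176.196 m / 0.3048 = 578.1 ft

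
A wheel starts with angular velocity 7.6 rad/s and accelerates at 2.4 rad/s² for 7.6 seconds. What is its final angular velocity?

ω = ω₀ + αt = 7.6 + 2.4 × 7.6 = 25.84 rad/s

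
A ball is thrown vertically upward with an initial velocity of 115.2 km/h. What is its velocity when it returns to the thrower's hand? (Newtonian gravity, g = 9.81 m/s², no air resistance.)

By conservation of energy (no air resistance), the ball returns to the throw height with the same speed as launch, but directed downward.
|v_ground| = v₀ = 115.2 km/h
v_ground = 115.2 km/h (downward)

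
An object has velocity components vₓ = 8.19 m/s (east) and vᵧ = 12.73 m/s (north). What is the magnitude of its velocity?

|v| = √(vₓ² + vᵧ²) = √(8.19² + 12.73²) = √(229.129) = 15.14 m/s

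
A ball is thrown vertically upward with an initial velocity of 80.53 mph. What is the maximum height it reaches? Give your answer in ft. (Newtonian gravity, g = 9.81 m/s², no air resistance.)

v₀ = 80.53 mph × 0.44704 = 36.0001 m/s
h_max = v₀² / (2g) = 36.0001² / (2 × 9.81) = 1296.01 / 19.62 = 66.0556 m
h_max = 66.0556 m / 0.3048 = 216.7 ft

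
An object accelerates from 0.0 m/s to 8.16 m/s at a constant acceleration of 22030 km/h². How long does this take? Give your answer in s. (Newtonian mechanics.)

a = 22030 km/h² × 7.716049382716049e-05 = 1.69985 m/s²
t = (v - v₀) / a = (8.16 - 0.0) / 1.69985 = 4.8 s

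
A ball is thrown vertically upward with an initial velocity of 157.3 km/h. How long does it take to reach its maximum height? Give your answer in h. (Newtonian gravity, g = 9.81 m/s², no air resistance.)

v₀ = 157.3 km/h × 0.2777777777777778 = 43.6944 m/s
t_up = v₀ / g = 43.6944 / 9.81 = 4.45407 s
t_up = 4.45407 s / 3600.0 = 0.001237 h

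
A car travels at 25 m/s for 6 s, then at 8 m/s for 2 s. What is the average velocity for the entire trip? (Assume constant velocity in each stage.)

d₁ = v₁t₁ = 25 × 6 = 150 m
d₂ = v₂t₂ = 8 × 2 = 16 m
d_total = 166 m, t_total = 8 s
v_avg = d_total/t_total = 166/8 = 20.75 m/s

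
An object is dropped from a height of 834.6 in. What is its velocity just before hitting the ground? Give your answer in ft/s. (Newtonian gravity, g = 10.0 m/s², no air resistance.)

h = 834.6 in × 0.0254 = 21.1988 m
v = √(2gh) = √(2 × 10.0 × 21.1988) = 20.5907 m/s
v = 20.5907 m/s / 0.3048 = 67.55 ft/s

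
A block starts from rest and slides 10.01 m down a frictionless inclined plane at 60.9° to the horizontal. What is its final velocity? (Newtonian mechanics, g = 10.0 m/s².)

a = g sin(θ) = 10.0 × sin(60.9°) = 8.7377 m/s²
v = √(2ad) = √(2 × 8.7377 × 10.01) = 13.23 m/s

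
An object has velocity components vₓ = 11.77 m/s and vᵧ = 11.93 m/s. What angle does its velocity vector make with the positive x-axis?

θ = arctan(vᵧ/vₓ) = arctan(11.93/11.77) = 45.39°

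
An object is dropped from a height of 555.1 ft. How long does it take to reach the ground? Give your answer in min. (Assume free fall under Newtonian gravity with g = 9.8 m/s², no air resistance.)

h = 555.1 ft × 0.3048 = 169.194 m
t = √(2h/g) = √(2 × 169.194 / 9.8) = 5.87617 s
t = 5.87617 s / 60.0 = 0.09794 min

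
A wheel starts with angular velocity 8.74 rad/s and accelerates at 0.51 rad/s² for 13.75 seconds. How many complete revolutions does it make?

θ = ω₀t + ½αt² = 8.74×13.75 + ½×0.51×13.75² = 168.3859375 rad
Total revolutions = θ/(2π) = 168.3859375/(2π) = 26.8
Complete revolutions = ⌊26.8⌋ = 26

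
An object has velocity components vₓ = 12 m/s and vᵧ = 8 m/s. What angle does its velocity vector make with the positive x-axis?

θ = arctan(vᵧ/vₓ) = arctan(8/12) = 33.69°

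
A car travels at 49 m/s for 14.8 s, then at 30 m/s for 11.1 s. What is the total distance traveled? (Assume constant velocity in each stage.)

d₁ = v₁t₁ = 49 × 14.8 = 725.2 m
d₂ = v₂t₂ = 30 × 11.1 = 333.0 m
d_total = 725.2 + 333.0 = 1058.2 m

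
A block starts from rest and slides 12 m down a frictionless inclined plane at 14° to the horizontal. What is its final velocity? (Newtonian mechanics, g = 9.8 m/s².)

a = g sin(θ) = 9.8 × sin(14°) = 2.3708 m/s²
v = √(2ad) = √(2 × 2.3708 × 12) = 7.54 m/s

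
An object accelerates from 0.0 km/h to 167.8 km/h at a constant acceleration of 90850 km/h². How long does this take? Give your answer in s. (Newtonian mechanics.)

v₀ = 0.0 km/h × 0.2777777777777778 = 0.0 m/s
v = 167.8 km/h × 0.2777777777777778 = 46.6111 m/s
a = 90850 km/h² × 7.716049382716049e-05 = 7.01003 m/s²
t = (v - v₀) / a = (46.6111 - 0.0) / 7.01003 = 6.649 s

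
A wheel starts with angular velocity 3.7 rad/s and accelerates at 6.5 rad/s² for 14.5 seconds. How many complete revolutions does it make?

θ = ω₀t + ½αt² = 3.7×14.5 + ½×6.5×14.5² = 736.9625 rad
Total revolutions = θ/(2π) = 736.9625/(2π) = 117.29
Complete revolutions = ⌊117.29⌋ = 117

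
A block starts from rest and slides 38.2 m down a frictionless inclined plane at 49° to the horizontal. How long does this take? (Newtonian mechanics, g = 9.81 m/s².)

a = g sin(θ) = 9.81 × sin(49°) = 7.4037 m/s²
t = √(2d/a) = √(2 × 38.2 / 7.4037) = 3.21 s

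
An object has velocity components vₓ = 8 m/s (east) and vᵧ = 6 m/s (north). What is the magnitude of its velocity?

|v| = √(vₓ² + vᵧ²) = √(8² + 6²) = √(100) = 10.0 m/s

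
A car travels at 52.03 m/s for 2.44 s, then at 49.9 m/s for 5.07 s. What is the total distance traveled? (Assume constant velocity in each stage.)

d₁ = v₁t₁ = 52.03 × 2.44 = 126.9532 m
d₂ = v₂t₂ = 49.9 × 5.07 = 252.993 m
d_total = 126.9532 + 252.993 = 379.95 m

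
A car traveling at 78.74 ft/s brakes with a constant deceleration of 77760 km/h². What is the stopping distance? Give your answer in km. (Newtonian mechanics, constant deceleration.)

v₀ = 78.74 ft/s × 0.3048 = 24.0 m/s
a = 77760 km/h² × 7.716049382716049e-05 = 6.0 m/s²
d = v₀² / (2a) = 24.0² / (2 × 6.0) = 576.0 / 12.0 = 48.0 m
d = 48.0 m / 1000.0 = 0.048 km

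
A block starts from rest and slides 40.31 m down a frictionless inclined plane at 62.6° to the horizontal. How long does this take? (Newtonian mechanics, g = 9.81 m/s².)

a = g sin(θ) = 9.81 × sin(62.6°) = 8.7095 m/s²
t = √(2d/a) = √(2 × 40.31 / 8.7095) = 3.04 s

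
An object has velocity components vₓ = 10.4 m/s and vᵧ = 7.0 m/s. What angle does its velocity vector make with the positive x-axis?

θ = arctan(vᵧ/vₓ) = arctan(7.0/10.4) = 33.94°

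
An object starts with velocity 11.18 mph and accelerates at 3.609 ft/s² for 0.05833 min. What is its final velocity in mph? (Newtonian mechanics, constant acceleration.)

v₀ = 11.18 mph × 0.44704 = 4.99791 m/s
a = 3.609 ft/s² × 0.3048 = 1.10002 m/s²
t = 0.05833 min × 60.0 = 3.4998 s
v = v₀ + a × t = 4.99791 + 1.10002 × 3.4998 = 8.84776 m/s
v = 8.84776 m/s / 0.44704 = 19.79 mph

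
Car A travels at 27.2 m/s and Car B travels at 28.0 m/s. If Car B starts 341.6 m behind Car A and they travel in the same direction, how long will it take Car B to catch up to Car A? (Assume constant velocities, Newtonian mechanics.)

Relative speed: v_rel = 28.0 - 27.2 = 0.8 m/s
Time to catch: t = d₀/v_rel = 341.6/0.8 = 427.0 s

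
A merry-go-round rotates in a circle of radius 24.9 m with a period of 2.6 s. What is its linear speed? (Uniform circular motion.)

v = 2πr/T = 2π×24.9/2.6 = 60.17 m/s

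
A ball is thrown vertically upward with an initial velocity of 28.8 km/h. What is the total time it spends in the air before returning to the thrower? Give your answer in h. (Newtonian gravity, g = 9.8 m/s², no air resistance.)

v₀ = 28.8 km/h × 0.2777777777777778 = 8.0 m/s
t_total = 2 × v₀ / g = 2 × 8.0 / 9.8 = 1.63265 s
t_total = 1.63265 s / 3600.0 = 0.0004535 h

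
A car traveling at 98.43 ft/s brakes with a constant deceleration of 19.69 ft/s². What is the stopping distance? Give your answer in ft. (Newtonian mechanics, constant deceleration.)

v₀ = 98.43 ft/s × 0.3048 = 30.0015 m/s
a = 19.69 ft/s² × 0.3048 = 6.00151 m/s²
d = v₀² / (2a) = 30.0015² / (2 × 6.00151) = 900.09 / 12.003 = 74.9888 m
d = 74.9888 m / 0.3048 = 246.0 ft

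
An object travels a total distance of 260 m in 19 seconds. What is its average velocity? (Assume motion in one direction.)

v_avg = Δd / Δt = 260 / 19 = 13.68 m/s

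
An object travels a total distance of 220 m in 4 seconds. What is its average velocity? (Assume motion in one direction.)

v_avg = Δd / Δt = 220 / 4 = 55.0 m/s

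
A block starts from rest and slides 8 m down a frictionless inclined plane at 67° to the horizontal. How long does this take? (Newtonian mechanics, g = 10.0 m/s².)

a = g sin(θ) = 10.0 × sin(67°) = 9.205 m/s²
t = √(2d/a) = √(2 × 8 / 9.205) = 1.32 s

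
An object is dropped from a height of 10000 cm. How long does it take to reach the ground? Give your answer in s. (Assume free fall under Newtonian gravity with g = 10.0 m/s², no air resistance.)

h = 10000 cm × 0.01 = 100.0 m
t = √(2h/g) = √(2 × 100.0 / 10.0) = 4.472 s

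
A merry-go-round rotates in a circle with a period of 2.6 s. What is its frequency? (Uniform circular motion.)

f = 1/T = 1/2.6 = 0.3846 Hz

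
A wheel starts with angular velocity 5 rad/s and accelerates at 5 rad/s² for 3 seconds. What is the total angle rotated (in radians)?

θ = ω₀t + ½αt² = 5×3 + ½×5×3² = 37.5 rad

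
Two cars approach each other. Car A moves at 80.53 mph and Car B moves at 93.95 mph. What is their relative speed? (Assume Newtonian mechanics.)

v_rel = v_A + v_B = 80.53 + 93.95 = 174.48 mph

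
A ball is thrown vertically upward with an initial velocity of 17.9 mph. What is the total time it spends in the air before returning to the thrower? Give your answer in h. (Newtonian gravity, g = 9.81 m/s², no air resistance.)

v₀ = 17.9 mph × 0.44704 = 8.00202 m/s
t_total = 2 × v₀ / g = 2 × 8.00202 / 9.81 = 1.6314 s
t_total = 1.6314 s / 3600.0 = 0.0004532 h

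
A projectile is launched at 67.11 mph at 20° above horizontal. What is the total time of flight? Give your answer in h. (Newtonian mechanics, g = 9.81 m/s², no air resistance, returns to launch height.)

v₀ = 67.11 mph × 0.44704 = 30.0009 m/s
T = 2 × v₀ × sin(θ) / g = 2 × 30.0009 × sin(20°) / 9.81 = 2 × 30.0009 × 0.34202 / 9.81 = 2.09193 s
T = 2.09193 s / 3600.0 = 0.0005811 h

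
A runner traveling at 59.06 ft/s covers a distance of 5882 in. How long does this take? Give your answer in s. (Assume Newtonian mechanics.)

d = 5882 in × 0.0254 = 149.403 m
v = 59.06 ft/s × 0.3048 = 18.0015 m/s
t = d / v = 149.403 / 18.0015 = 8.299 s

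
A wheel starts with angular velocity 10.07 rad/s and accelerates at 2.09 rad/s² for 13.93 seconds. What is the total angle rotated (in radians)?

θ = ω₀t + ½αt² = 10.07×13.93 + ½×2.09×13.93² = 343.05 rad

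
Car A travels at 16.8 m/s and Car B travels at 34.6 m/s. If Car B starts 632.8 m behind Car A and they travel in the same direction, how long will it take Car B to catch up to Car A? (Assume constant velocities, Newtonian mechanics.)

Relative speed: v_rel = 34.6 - 16.8 = 17.8 m/s
Time to catch: t = d₀/v_rel = 632.8/17.8 = 35.55 s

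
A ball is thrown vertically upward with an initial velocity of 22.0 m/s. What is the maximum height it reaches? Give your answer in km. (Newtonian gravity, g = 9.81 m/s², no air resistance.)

h_max = v₀² / (2g) = 22.0² / (2 × 9.81) = 484.0 / 19.62 = 24.6687 m
h_max = 24.6687 m / 1000.0 = 0.02467 km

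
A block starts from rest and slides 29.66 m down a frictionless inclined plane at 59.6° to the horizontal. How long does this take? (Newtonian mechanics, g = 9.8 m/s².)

a = g sin(θ) = 9.8 × sin(59.6°) = 8.4526 m/s²
t = √(2d/a) = √(2 × 29.66 / 8.4526) = 2.65 s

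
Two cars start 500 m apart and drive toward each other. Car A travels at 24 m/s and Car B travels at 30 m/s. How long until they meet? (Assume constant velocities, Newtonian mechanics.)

Combined speed: v_combined = 24 + 30 = 54 m/s
Time to meet: t = d/v_combined = 500/54 = 9.26 s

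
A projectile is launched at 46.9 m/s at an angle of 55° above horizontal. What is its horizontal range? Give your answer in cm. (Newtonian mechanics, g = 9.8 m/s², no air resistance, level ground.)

R = v₀² × sin(2θ) / g = 46.9² × sin(2 × 55°) / 9.8 = 2199.61 × 0.939693 / 9.8 = 210.914 m
R = 210.914 m / 0.01 = 21090 cm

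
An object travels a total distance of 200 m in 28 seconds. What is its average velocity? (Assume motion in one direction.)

v_avg = Δd / Δt = 200 / 28 = 7.14 m/s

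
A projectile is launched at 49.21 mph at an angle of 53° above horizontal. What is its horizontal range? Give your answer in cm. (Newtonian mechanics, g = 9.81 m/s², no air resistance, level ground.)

v₀ = 49.21 mph × 0.44704 = 21.9988 m/s
R = v₀² × sin(2θ) / g = 21.9988² × sin(2 × 53°) / 9.81 = 483.947 × 0.961262 / 9.81 = 47.421 m
R = 47.421 m / 0.01 = 4742 cm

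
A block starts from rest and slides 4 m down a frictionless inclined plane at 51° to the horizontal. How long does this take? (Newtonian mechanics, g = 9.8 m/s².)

a = g sin(θ) = 9.8 × sin(51°) = 7.616 m/s²
t = √(2d/a) = √(2 × 4 / 7.616) = 1.02 s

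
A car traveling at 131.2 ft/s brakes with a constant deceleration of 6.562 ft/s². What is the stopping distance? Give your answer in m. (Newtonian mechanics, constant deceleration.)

v₀ = 131.2 ft/s × 0.3048 = 39.9898 m/s
a = 6.562 ft/s² × 0.3048 = 2.0001 m/s²
d = v₀² / (2a) = 39.9898² / (2 × 2.0001) = 1599.18 / 4.0002 = 399.8 m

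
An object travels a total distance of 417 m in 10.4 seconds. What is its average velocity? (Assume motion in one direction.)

v_avg = Δd / Δt = 417 / 10.4 = 40.1 m/s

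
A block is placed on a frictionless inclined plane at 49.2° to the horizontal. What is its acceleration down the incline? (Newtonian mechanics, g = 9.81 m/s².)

a = g sin(θ) = 9.81 × sin(49.2°) = 9.81 × 0.757 = 7.43 m/s²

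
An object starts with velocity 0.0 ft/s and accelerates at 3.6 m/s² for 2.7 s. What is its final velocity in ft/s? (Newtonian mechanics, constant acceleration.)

v₀ = 0.0 ft/s × 0.3048 = 0.0 m/s
v = v₀ + a × t = 0.0 + 3.6 × 2.7 = 9.72 m/s
v = 9.72 m/s / 0.3048 = 31.89 ft/s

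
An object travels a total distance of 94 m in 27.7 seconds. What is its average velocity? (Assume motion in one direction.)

v_avg = Δd / Δt = 94 / 27.7 = 3.39 m/s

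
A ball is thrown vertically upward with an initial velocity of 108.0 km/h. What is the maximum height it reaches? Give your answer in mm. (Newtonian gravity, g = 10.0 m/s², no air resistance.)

v₀ = 108.0 km/h × 0.2777777777777778 = 30.0 m/s
h_max = v₀² / (2g) = 30.0² / (2 × 10.0) = 900.0 / 20.0 = 45.0 m
h_max = 45.0 m / 0.001 = 45000 mm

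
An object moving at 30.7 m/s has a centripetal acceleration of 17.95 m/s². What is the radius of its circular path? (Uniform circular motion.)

r = v²/a_c = 30.7²/17.95 = 52.51 m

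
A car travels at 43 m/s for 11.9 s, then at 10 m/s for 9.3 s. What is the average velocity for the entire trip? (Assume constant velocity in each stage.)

d₁ = v₁t₁ = 43 × 11.9 = 511.7 m
d₂ = v₂t₂ = 10 × 9.3 = 93.0 m
d_total = 604.7 m, t_total = 21.2 s
v_avg = d_total/t_total = 604.7/21.2 = 28.52 m/s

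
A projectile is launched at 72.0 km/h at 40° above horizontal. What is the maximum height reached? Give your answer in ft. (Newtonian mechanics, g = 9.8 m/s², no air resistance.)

v₀ = 72.0 km/h × 0.2777777777777778 = 20.0 m/s
H = v₀² × sin²(θ) / (2g) = 20.0² × sin(40°)² / (2 × 9.8) = 400.0 × 0.413176 / 19.6 = 8.43216 m
H = 8.43216 m / 0.3048 = 27.66 ft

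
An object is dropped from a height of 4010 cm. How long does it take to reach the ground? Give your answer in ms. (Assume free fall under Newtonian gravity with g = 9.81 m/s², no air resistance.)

h = 4010 cm × 0.01 = 40.1 m
t = √(2h/g) = √(2 × 40.1 / 9.81) = 2.85925 s
t = 2.85925 s / 0.001 = 2859 ms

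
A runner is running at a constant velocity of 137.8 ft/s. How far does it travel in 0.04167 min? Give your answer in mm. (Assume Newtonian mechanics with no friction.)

v = 137.8 ft/s × 0.3048 = 42.0014 m/s
t = 0.04167 min × 60.0 = 2.5002 s
d = v × t = 42.0014 × 2.5002 = 105.012 m
d = 105.012 m / 0.001 = 105000 mm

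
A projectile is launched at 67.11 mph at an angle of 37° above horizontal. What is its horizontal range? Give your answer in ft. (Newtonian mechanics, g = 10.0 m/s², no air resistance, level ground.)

v₀ = 67.11 mph × 0.44704 = 30.0009 m/s
R = v₀² × sin(2θ) / g = 30.0009² × sin(2 × 37°) / 10.0 = 900.054 × 0.961262 / 10.0 = 86.5188 m
R = 86.5188 m / 0.3048 = 283.9 ft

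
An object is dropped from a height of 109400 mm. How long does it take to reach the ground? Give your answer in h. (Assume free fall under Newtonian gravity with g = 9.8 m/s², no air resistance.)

h = 109400 mm × 0.001 = 109.4 m
t = √(2h/g) = √(2 × 109.4 / 9.8) = 4.7251 s
t = 4.7251 s / 3600.0 = 0.001313 h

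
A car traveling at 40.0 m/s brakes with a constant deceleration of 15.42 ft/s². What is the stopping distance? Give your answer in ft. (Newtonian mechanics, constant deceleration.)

a = 15.42 ft/s² × 0.3048 = 4.70002 m/s²
d = v₀² / (2a) = 40.0² / (2 × 4.70002) = 1600.0 / 9.40004 = 170.212 m
d = 170.212 m / 0.3048 = 558.4 ft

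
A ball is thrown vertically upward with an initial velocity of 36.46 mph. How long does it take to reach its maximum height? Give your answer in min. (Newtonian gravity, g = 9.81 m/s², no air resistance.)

v₀ = 36.46 mph × 0.44704 = 16.2991 m/s
t_up = v₀ / g = 16.2991 / 9.81 = 1.66148 s
t_up = 1.66148 s / 60.0 = 0.02769 min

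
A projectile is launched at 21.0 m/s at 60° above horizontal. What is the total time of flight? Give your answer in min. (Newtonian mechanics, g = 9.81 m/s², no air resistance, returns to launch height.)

T = 2 × v₀ × sin(θ) / g = 2 × 21.0 × sin(60°) / 9.81 = 2 × 21.0 × 0.866025 / 9.81 = 3.70775 s
T = 3.70775 s / 60.0 = 0.0618 min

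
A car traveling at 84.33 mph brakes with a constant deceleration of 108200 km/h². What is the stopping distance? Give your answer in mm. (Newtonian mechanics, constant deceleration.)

v₀ = 84.33 mph × 0.44704 = 37.69888 m/s
a = 108200 km/h² × 7.716049382716049e-05 = 8.348765 m/s²
d = v₀² / (2a) = 37.69888² / (2 × 8.348765) = 1421.206 / 16.69753 = 85.11474 m
d = 85.11474 m / 0.001 = 85110 mm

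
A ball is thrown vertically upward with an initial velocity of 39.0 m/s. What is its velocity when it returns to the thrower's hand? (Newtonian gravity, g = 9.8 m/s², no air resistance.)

By conservation of energy (no air resistance), the ball returns to the throw height with the same speed as launch, but directed downward.
|v_ground| = v₀ = 39.0 m/s
v_ground = 39.0 m/s (downward)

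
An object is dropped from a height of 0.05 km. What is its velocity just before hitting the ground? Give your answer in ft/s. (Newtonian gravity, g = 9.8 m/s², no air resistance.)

h = 0.05 km × 1000.0 = 50.0 m
v = √(2gh) = √(2 × 9.8 × 50.0) = 31.305 m/s
v = 31.305 m/s / 0.3048 = 102.7 ft/s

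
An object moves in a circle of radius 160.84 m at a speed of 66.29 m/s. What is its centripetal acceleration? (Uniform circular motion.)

a_c = v²/r = 66.29²/160.84 = 4394.3641/160.84 = 27.32 m/s²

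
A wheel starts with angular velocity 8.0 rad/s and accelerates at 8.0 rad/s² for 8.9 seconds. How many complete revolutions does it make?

θ = ω₀t + ½αt² = 8.0×8.9 + ½×8.0×8.9² = 388.04 rad
Total revolutions = θ/(2π) = 388.04/(2π) = 61.76
Complete revolutions = ⌊61.76⌋ = 61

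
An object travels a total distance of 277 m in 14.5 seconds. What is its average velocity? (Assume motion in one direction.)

v_avg = Δd / Δt = 277 / 14.5 = 19.1 m/s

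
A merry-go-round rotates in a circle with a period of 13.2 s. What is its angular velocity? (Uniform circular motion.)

ω = 2π/T = 2π/13.2 = 0.476 rad/s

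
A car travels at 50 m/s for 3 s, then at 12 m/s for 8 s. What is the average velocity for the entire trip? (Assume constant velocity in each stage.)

d₁ = v₁t₁ = 50 × 3 = 150 m
d₂ = v₂t₂ = 12 × 8 = 96 m
d_total = 246 m, t_total = 11 s
v_avg = d_total/t_total = 246/11 = 22.36 m/s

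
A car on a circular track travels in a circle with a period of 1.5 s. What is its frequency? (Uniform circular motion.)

f = 1/T = 1/1.5 = 0.6667 Hz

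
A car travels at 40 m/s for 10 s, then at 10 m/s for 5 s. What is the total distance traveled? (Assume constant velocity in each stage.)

d₁ = v₁t₁ = 40 × 10 = 400 m
d₂ = v₂t₂ = 10 × 5 = 50 m
d_total = 400 + 50 = 450 m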